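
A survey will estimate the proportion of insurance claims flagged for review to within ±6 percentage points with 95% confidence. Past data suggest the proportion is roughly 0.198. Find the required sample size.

For a proportion with margin E = 0.06 at 95% confidence, z = 1.960.
n = p̂(1−p̂)(z/E)² = 0.198 × 0.802 × (1.960/0.06)² = 169.45
Round up: n = 170.

170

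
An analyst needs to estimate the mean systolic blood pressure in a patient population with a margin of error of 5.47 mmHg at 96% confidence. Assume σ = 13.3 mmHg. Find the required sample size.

For a mean, the margin of error is E = z·σ/√n, so n = (zσ/E)².
At 96% confidence, z = 2.054.
n = (2.054 × 13.3 / 5.47)² = 24.94
Round up: n = 25.

25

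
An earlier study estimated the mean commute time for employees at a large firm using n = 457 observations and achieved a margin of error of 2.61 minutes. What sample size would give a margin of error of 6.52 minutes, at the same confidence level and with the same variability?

Margin of error scales as 1/√n, so n₂ = n₁·(E₁/E₂)².
n₂ = 457 × (2.61/6.52)² = 457 × 0.1602 = 73.21
Round up: n₂ = 74.

74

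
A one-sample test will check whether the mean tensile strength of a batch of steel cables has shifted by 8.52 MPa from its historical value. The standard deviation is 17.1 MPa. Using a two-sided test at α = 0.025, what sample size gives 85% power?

44

For a one-sample z-test, n = ((z_{α/2} + z_β)·σ/δ)².
z_{α/2} = 2.241 (two-sided α = 0.025); z_β = 1.036 (power 85% → β = 0.15).
n = (3.277 × 17.1 / 8.52)² = 43.26
Round up: n = 44.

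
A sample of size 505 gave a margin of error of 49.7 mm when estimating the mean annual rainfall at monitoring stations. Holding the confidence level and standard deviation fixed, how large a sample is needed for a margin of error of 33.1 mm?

Margin of error scales as 1/√n, so n₂ = n₁·(E₁/E₂)².
n₂ = 505 × (49.7/33.1)² = 505 × 2.255 = 1138.77
Round up: n₂ = 1139.

1139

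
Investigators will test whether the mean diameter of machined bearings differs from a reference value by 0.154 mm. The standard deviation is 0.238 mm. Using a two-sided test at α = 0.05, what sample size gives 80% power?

For a one-sample z-test, n = ((z_{α/2} + z_β)·σ/δ)².
z_{α/2} = 1.960 (two-sided α = 0.05); z_β = 0.842 (power 80% → β = 0.2).
n = (2.802 × 0.238 / 0.154)² = 18.75
Round up: n = 19.

19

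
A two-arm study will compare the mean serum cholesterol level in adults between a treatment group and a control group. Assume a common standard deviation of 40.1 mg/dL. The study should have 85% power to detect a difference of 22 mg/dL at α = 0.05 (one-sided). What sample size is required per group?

For two equal groups, n per group = 2·((z_α + z_β)·σ/δ)².
z_α = 1.645; z_β = 1.036 (power 85%).
n = 2 × (2.681 × 40.1 / 22)² = 2 × 23.88 = 47.76
Round up: n = 48 per group.

48 per group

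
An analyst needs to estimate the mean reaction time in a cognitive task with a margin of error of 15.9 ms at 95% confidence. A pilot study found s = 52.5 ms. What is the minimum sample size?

n = 42

For a mean, the margin of error is E = z·σ/√n, so n = (zσ/E)².
At 95% confidence, z = 1.960.
n = (1.960 × 52.5 / 15.9)² = 41.88
Round up: n = 42.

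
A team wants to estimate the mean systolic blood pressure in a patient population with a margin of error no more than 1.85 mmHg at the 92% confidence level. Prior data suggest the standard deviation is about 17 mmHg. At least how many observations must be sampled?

For a mean, the margin of error is E = z·σ/√n, so n = (zσ/E)².
At 92% confidence, z = 1.751.
n = (1.751 × 17 / 1.85)² = 258.90
Round up: n = 259.

259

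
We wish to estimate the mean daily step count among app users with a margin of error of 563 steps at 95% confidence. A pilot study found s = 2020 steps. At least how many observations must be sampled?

50

For a mean, the margin of error is E = z·σ/√n, so n = (zσ/E)².
At 95% confidence, z = 1.960.
n = (1.960 × 2020 / 563)² = 49.45
Round up: n = 50.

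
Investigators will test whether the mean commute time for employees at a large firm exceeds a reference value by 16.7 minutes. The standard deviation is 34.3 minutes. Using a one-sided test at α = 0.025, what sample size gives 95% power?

55

For a one-sample z-test, n = ((z_α + z_β)·σ/δ)².
z_α = 1.960 (one-sided α = 0.025); z_β = 1.645 (power 95% → β = 0.05).
n = (3.605 × 34.3 / 16.7)² = 54.82
Round up: n = 55.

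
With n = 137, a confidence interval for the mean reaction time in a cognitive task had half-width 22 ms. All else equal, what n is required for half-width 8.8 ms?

n = 857

Margin of error scales as 1/√n, so n₂ = n₁·(E₁/E₂)².
n₂ = 137 × (22/8.8)² = 137 × 6.25 = 856.25
Round up: n₂ = 857.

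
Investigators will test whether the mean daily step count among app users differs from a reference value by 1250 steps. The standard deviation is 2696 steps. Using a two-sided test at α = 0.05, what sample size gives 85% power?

n = 42

For a one-sample z-test, n = ((z_{α/2} + z_β)·σ/δ)².
z_{α/2} = 1.960 (two-sided α = 0.05); z_β = 1.036 (power 85% → β = 0.15).
n = (2.996 × 2696 / 1250)² = 41.75
Round up: n = 42.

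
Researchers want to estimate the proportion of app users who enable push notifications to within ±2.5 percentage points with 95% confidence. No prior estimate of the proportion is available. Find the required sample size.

For a proportion with margin E = 0.025 at 95% confidence, z = 1.960.
With no prior estimate, use p = 0.5, which maximizes p(1−p) at 0.25.
n = 0.25 × (z/E)² = 0.25 × (1.960/0.025)² = 1536.64
Round up: n = 1537.

1537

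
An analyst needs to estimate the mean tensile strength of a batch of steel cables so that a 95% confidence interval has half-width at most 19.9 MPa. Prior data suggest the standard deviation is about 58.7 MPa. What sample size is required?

34

For a mean, the margin of error is E = z·σ/√n, so n = (zσ/E)².
At 95% confidence, z = 1.960.
n = (1.960 × 58.7 / 19.9)² = 33.43
Round up: n = 34.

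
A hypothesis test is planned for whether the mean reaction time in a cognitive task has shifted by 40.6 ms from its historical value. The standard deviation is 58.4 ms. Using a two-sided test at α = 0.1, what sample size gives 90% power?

18

For a one-sample z-test, n = ((z_{α/2} + z_β)·σ/δ)².
z_{α/2} = 1.645 (two-sided α = 0.1); z_β = 1.282 (power 90% → β = 0.1).
n = (2.927 × 58.4 / 40.6)² = 17.73
Round up: n = 18.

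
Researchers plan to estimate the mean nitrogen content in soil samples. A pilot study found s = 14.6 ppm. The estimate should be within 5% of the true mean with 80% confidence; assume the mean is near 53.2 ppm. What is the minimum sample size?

50

For a mean, the margin of error is E = z·σ/√n, so n = (zσ/E)².
At 80% confidence, z = 1.282.
E = 5% of 53.2 = 2.66 ppm.
n = (1.282 × 14.6 / 2.66)² = 49.51
Round up: n = 50.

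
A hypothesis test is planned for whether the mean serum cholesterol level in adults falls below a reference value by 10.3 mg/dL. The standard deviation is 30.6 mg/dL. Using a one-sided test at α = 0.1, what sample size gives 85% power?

For a one-sample z-test, n = ((z_α + z_β)·σ/δ)².
z_α = 1.282 (one-sided α = 0.1); z_β = 1.036 (power 85% → β = 0.15).
n = (2.318 × 30.6 / 10.3)² = 47.42
Round up: n = 48.

48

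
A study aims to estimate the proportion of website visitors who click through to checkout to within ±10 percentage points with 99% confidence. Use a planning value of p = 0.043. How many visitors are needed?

For a proportion with margin E = 0.1 at 99% confidence, z = 2.576.
n = p̂(1−p̂)(z/E)² = 0.043 × 0.957 × (2.576/0.1)² = 27.31
Round up: n = 28.

28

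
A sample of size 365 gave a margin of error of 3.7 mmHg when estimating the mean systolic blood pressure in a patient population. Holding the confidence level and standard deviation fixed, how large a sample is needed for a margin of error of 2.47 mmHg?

Margin of error scales as 1/√n, so n₂ = n₁·(E₁/E₂)².
n₂ = 365 × (3.7/2.47)² = 365 × 2.244 = 819.06
Round up: n₂ = 820.

820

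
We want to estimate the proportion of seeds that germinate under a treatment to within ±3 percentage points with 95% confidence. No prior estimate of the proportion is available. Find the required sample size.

For a proportion with margin E = 0.03 at 95% confidence, z = 1.960.
With no prior estimate, use p = 0.5, which maximizes p(1−p) at 0.25.
n = 0.25 × (z/E)² = 0.25 × (1.960/0.03)² = 1067.11
Round up: n = 1068.

1068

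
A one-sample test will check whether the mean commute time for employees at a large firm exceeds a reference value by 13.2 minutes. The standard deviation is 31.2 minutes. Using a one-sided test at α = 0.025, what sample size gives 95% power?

For a one-sample z-test, n = ((z_α + z_β)·σ/δ)².
z_α = 1.960 (one-sided α = 0.025); z_β = 1.645 (power 95% → β = 0.05).
n = (3.605 × 31.2 / 13.2)² = 72.61
Round up: n = 73.

73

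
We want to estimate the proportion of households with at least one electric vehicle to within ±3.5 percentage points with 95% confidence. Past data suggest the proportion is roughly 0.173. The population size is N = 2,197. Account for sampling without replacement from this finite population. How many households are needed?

For a proportion with margin E = 0.035 at 95% confidence, z = 1.960.
n = p̂(1−p̂)(z/E)² = 0.173 × 0.827 × (1.960/0.035)² = 448.67 — call this n₀.
Finite-population correction with N = 2,197: n = n₀ / (1 + (n₀−1)/N) = 448.67 / 1.204 = 372.65
Round up: n = 373.

373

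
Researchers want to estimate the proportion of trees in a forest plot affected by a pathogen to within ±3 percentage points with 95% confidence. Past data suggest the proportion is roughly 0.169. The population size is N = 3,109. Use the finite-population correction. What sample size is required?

503

For a proportion with margin E = 0.03 at 95% confidence, z = 1.960.
n = p̂(1−p̂)(z/E)² = 0.169 × 0.831 × (1.960/0.03)² = 599.46 — call this n₀.
Finite-population correction with N = 3,109: n = n₀ / (1 + (n₀−1)/N) = 599.46 / 1.192 = 502.90
Round up: n = 503.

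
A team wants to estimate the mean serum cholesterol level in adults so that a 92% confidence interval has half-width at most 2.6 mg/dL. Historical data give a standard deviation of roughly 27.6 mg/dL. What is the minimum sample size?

For a mean, the margin of error is E = z·σ/√n, so n = (zσ/E)².
At 92% confidence, z = 1.751.
n = (1.751 × 27.6 / 2.6)² = 345.50
Round up: n = 346.

n = 346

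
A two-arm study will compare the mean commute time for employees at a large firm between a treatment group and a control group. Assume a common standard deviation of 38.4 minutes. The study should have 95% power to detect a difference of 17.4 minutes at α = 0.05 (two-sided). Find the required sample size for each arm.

For two equal groups, n per group = 2·((z_{α/2} + z_β)·σ/δ)².
z_{α/2} = 1.960; z_β = 1.645 (power 95%).
n = 2 × (3.605 × 38.4 / 17.4)² = 2 × 63.30 = 126.60
Round up: n = 127 per group.

127 per group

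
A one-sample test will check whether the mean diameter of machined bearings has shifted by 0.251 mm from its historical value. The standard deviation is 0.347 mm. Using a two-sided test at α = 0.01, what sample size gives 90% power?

For a one-sample z-test, n = ((z_{α/2} + z_β)·σ/δ)².
z_{α/2} = 2.576 (two-sided α = 0.01); z_β = 1.282 (power 90% → β = 0.1).
n = (3.858 × 0.347 / 0.251)² = 28.45
Round up: n = 29.

n = 29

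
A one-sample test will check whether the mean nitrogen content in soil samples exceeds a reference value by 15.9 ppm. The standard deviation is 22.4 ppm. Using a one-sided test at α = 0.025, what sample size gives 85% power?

For a one-sample z-test, n = ((z_α + z_β)·σ/δ)².
z_α = 1.960 (one-sided α = 0.025); z_β = 1.036 (power 85% → β = 0.15).
n = (2.996 × 22.4 / 15.9)² = 17.81
Round up: n = 18.

18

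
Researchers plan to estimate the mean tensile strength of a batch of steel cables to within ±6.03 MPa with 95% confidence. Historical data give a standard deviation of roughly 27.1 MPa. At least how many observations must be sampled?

78

For a mean, the margin of error is E = z·σ/√n, so n = (zσ/E)².
At 95% confidence, z = 1.960.
n = (1.960 × 27.1 / 6.03)² = 77.59
Round up: n = 78.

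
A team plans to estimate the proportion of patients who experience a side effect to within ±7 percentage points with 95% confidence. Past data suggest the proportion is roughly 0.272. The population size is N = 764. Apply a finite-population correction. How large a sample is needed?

For a proportion with margin E = 0.07 at 95% confidence, z = 1.960.
n = p̂(1−p̂)(z/E)² = 0.272 × 0.728 × (1.960/0.07)² = 155.24 — call this n₀.
Finite-population correction with N = 764: n = n₀ / (1 + (n₀−1)/N) = 155.24 / 1.202 = 129.15
Round up: n = 130.

130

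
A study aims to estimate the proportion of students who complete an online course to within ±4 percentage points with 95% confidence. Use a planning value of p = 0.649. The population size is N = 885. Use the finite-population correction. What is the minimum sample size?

For a proportion with margin E = 0.04 at 95% confidence, z = 1.960.
n = p̂(1−p̂)(z/E)² = 0.649 × 0.351 × (1.960/0.04)² = 546.95 — call this n₀.
Finite-population correction with N = 885: n = n₀ / (1 + (n₀−1)/N) = 546.95 / 1.617 = 338.25
Round up: n = 339.

n = 339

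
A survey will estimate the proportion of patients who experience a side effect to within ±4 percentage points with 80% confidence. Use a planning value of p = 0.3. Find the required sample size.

216

For a proportion with margin E = 0.04 at 80% confidence, z = 1.282.
n = p̂(1−p̂)(z/E)² = 0.3 × 0.7 × (1.282/0.04)² = 215.71
Round up: n = 216.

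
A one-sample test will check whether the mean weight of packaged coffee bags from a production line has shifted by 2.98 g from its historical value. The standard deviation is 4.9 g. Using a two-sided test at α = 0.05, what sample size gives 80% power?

For a one-sample z-test, n = ((z_{α/2} + z_β)·σ/δ)².
z_{α/2} = 1.960 (two-sided α = 0.05); z_β = 0.842 (power 80% → β = 0.2).
n = (2.802 × 4.9 / 2.98)² = 21.23
Round up: n = 22.

22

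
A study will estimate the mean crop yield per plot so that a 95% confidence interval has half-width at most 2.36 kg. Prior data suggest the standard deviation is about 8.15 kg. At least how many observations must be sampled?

46

For a mean, the margin of error is E = z·σ/√n, so n = (zσ/E)².
At 95% confidence, z = 1.960.
n = (1.960 × 8.15 / 2.36)² = 45.81
Round up: n = 46.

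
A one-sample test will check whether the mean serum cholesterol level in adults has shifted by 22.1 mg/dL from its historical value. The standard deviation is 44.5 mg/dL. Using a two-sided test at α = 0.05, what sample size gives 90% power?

For a one-sample z-test, n = ((z_{α/2} + z_β)·σ/δ)².
z_{α/2} = 1.960 (two-sided α = 0.05); z_β = 1.282 (power 90% → β = 0.1).
n = (3.242 × 44.5 / 22.1)² = 42.61
Round up: n = 43.

n = 43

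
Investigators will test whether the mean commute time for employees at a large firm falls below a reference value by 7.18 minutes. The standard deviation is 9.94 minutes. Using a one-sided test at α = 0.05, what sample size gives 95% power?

For a one-sample z-test, n = ((z_α + z_β)·σ/δ)².
z_α = 1.645 (one-sided α = 0.05); z_β = 1.645 (power 95% → β = 0.05).
n = (3.290 × 9.94 / 7.18)² = 20.75
Round up: n = 21.

21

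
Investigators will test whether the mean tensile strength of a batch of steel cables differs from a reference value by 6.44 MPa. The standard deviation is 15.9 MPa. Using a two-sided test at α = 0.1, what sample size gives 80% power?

For a one-sample z-test, n = ((z_{α/2} + z_β)·σ/δ)².
z_{α/2} = 1.645 (two-sided α = 0.1); z_β = 0.842 (power 80% → β = 0.2).
n = (2.487 × 15.9 / 6.44)² = 37.70
Round up: n = 38.

n = 38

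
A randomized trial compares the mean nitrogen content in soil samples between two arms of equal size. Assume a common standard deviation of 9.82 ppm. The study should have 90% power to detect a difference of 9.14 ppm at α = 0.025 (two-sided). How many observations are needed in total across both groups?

58 total

For two equal groups, n per group = 2·((z_{α/2} + z_β)·σ/δ)².
z_{α/2} = 2.241; z_β = 1.282 (power 90%).
n = 2 × (3.523 × 9.82 / 9.14)² = 2 × 14.33 = 28.66
Round up: n = 29 per group.
Total across both groups: 2 × 29 = 58.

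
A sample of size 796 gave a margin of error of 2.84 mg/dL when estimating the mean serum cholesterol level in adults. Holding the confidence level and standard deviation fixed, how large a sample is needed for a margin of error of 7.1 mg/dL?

Margin of error scales as 1/√n, so n₂ = n₁·(E₁/E₂)².
n₂ = 796 × (2.84/7.1)² = 796 × 0.16 = 127.36
Round up: n₂ = 128.

n = 128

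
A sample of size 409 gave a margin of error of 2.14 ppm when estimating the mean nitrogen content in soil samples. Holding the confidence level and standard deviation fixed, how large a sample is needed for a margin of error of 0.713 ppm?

3685

Margin of error scales as 1/√n, so n₂ = n₁·(E₁/E₂)².
n₂ = 409 × (2.14/0.713)² = 409 × 9.008 = 3684.27
Round up: n₂ = 3685.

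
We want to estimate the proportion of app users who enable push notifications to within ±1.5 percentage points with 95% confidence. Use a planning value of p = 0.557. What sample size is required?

For a proportion with margin E = 0.015 at 95% confidence, z = 1.960.
n = p̂(1−p̂)(z/E)² = 0.557 × 0.443 × (1.960/0.015)² = 4212.97
Round up: n = 4213.

4213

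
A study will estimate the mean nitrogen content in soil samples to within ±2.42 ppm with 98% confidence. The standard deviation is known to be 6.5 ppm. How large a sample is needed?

For a mean, the margin of error is E = z·σ/√n, so n = (zσ/E)².
At 98% confidence, z = 2.326.
n = (2.326 × 6.5 / 2.42)² = 39.03
Round up: n = 40.

n = 40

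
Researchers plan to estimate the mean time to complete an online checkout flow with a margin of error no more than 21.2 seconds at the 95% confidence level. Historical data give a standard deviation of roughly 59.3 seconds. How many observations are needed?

For a mean, the margin of error is E = z·σ/√n, so n = (zσ/E)².
At 95% confidence, z = 1.960.
n = (1.960 × 59.3 / 21.2)² = 30.06
Round up: n = 31.

31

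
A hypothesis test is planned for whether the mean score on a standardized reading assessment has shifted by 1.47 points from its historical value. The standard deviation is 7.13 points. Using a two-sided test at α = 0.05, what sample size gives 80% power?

185

For a one-sample z-test, n = ((z_{α/2} + z_β)·σ/δ)².
z_{α/2} = 1.960 (two-sided α = 0.05); z_β = 0.842 (power 80% → β = 0.2).
n = (2.802 × 7.13 / 1.47)² = 184.71
Round up: n = 185.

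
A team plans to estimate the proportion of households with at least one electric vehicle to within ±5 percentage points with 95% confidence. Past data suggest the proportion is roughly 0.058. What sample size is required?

84

For a proportion with margin E = 0.05 at 95% confidence, z = 1.960.
n = p̂(1−p̂)(z/E)² = 0.058 × 0.942 × (1.960/0.05)² = 83.96
Round up: n = 84.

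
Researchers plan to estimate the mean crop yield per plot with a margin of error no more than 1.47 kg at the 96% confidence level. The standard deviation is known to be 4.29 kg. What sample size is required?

For a mean, the margin of error is E = z·σ/√n, so n = (zσ/E)².
At 96% confidence, z = 2.054.
n = (2.054 × 4.29 / 1.47)² = 35.93
Round up: n = 36.

36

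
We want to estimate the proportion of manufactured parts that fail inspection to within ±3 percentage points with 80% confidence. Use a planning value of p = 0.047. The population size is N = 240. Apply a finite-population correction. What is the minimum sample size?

For a proportion with margin E = 0.03 at 80% confidence, z = 1.282.
n = p̂(1−p̂)(z/E)² = 0.047 × 0.953 × (1.282/0.03)² = 81.79 — call this n₀.
Finite-population correction with N = 240: n = n₀ / (1 + (n₀−1)/N) = 81.79 / 1.337 = 61.17
Round up: n = 62.

n = 62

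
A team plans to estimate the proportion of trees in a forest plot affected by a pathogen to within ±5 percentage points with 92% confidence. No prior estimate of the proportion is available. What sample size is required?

307

For a proportion with margin E = 0.05 at 92% confidence, z = 1.751.
With no prior estimate, use p = 0.5, which maximizes p(1−p) at 0.25.
n = 0.25 × (z/E)² = 0.25 × (1.751/0.05)² = 306.60
Round up: n = 307.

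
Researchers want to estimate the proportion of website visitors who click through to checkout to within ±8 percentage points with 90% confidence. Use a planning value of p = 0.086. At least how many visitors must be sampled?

For a proportion with margin E = 0.08 at 90% confidence, z = 1.645.
n = p̂(1−p̂)(z/E)² = 0.086 × 0.914 × (1.645/0.08)² = 33.24
Round up: n = 34.

n = 34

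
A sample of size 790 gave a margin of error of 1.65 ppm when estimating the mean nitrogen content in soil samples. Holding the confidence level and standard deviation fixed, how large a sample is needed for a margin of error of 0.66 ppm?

Margin of error scales as 1/√n, so n₂ = n₁·(E₁/E₂)².
n₂ = 790 × (1.65/0.66)² = 790 × 6.25 = 4937.50
Round up: n₂ = 4938.

4938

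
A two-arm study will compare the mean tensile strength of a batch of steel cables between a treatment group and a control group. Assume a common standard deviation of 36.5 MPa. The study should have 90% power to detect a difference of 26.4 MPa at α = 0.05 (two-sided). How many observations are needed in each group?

For two equal groups, n per group = 2·((z_{α/2} + z_β)·σ/δ)².
z_{α/2} = 1.960; z_β = 1.282 (power 90%).
n = 2 × (3.242 × 36.5 / 26.4)² = 2 × 20.09 = 40.18
Round up: n = 41 per group.

41 per group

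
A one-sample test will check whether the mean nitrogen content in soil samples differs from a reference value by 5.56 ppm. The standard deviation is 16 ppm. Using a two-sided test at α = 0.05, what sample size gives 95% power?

For a one-sample z-test, n = ((z_{α/2} + z_β)·σ/δ)².
z_{α/2} = 1.960 (two-sided α = 0.05); z_β = 1.645 (power 95% → β = 0.05).
n = (3.605 × 16 / 5.56)² = 107.62
Round up: n = 108.

108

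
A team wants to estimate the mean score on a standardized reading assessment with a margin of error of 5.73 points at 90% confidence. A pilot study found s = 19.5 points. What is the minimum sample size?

For a mean, the margin of error is E = z·σ/√n, so n = (zσ/E)².
At 90% confidence, z = 1.645.
n = (1.645 × 19.5 / 5.73)² = 31.34
Round up: n = 32.

32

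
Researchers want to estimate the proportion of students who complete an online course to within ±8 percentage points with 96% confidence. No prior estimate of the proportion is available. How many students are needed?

n = 165

For a proportion with margin E = 0.08 at 96% confidence, z = 2.054.
With no prior estimate, use p = 0.5, which maximizes p(1−p) at 0.25.
n = 0.25 × (z/E)² = 0.25 × (2.054/0.08)² = 164.80
Round up: n = 165.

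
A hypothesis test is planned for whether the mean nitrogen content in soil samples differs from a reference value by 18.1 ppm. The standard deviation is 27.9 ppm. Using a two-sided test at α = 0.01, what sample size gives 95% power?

n = 43

For a one-sample z-test, n = ((z_{α/2} + z_β)·σ/δ)².
z_{α/2} = 2.576 (two-sided α = 0.01); z_β = 1.645 (power 95% → β = 0.05).
n = (4.221 × 27.9 / 18.1)² = 42.33
Round up: n = 43.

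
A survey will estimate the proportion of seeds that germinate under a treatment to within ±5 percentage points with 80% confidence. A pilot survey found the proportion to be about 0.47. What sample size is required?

164

For a proportion with margin E = 0.05 at 80% confidence, z = 1.282.
n = p̂(1−p̂)(z/E)² = 0.47 × 0.53 × (1.282/0.05)² = 163.76
Round up: n = 164.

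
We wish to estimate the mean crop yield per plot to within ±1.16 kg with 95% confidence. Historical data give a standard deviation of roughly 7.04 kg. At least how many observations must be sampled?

For a mean, the margin of error is E = z·σ/√n, so n = (zσ/E)².
At 95% confidence, z = 1.960.
n = (1.960 × 7.04 / 1.16)² = 141.50
Round up: n = 142.

142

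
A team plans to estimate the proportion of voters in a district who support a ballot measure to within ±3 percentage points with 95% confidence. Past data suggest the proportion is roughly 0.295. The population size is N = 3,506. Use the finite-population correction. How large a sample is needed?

For a proportion with margin E = 0.03 at 95% confidence, z = 1.960.
n = p̂(1−p̂)(z/E)² = 0.295 × 0.705 × (1.960/0.03)² = 887.73 — call this n₀.
Finite-population correction with N = 3,506: n = n₀ / (1 + (n₀−1)/N) = 887.73 / 1.253 = 708.48
Round up: n = 709.

709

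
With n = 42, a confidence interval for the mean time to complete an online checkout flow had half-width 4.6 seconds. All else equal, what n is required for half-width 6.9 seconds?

Margin of error scales as 1/√n, so n₂ = n₁·(E₁/E₂)².
n₂ = 42 × (4.6/6.9)² = 42 × 0.4444 = 18.66
Round up: n₂ = 19.

19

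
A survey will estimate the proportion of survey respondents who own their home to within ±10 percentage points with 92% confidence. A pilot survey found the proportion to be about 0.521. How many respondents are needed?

For a proportion with margin E = 0.1 at 92% confidence, z = 1.751.
n = p̂(1−p̂)(z/E)² = 0.521 × 0.479 × (1.751/0.1)² = 76.51
Round up: n = 77.

77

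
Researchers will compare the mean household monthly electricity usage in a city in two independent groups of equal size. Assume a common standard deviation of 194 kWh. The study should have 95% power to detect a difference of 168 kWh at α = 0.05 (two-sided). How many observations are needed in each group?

35 per group

For two equal groups, n per group = 2·((z_{α/2} + z_β)·σ/δ)².
z_{α/2} = 1.960; z_β = 1.645 (power 95%).
n = 2 × (3.605 × 194 / 168)² = 2 × 17.33 = 34.66
Round up: n = 35 per group.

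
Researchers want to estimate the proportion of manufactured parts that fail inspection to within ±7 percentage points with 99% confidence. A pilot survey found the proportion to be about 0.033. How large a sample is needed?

For a proportion with margin E = 0.07 at 99% confidence, z = 2.576.
n = p̂(1−p̂)(z/E)² = 0.033 × 0.967 × (2.576/0.07)² = 43.22
Round up: n = 44.

44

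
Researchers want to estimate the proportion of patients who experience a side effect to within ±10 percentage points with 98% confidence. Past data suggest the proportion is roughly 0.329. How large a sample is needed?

120

For a proportion with margin E = 0.1 at 98% confidence, z = 2.326.
n = p̂(1−p̂)(z/E)² = 0.329 × 0.671 × (2.326/0.1)² = 119.44
Round up: n = 120.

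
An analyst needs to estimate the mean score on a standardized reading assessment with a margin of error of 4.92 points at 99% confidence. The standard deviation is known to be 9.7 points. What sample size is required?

n = 26

For a mean, the margin of error is E = z·σ/√n, so n = (zσ/E)².
At 99% confidence, z = 2.576.
n = (2.576 × 9.7 / 4.92)² = 25.79
Round up: n = 26.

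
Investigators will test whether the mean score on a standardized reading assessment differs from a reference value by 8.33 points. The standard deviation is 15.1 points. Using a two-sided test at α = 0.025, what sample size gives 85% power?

For a one-sample z-test, n = ((z_{α/2} + z_β)·σ/δ)².
z_{α/2} = 2.241 (two-sided α = 0.025); z_β = 1.036 (power 85% → β = 0.15).
n = (3.277 × 15.1 / 8.33)² = 35.29
Round up: n = 36.

36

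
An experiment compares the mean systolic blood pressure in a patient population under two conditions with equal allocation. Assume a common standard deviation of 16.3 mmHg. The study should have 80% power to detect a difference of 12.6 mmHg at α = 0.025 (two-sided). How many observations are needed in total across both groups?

For two equal groups, n per group = 2·((z_{α/2} + z_β)·σ/δ)².
z_{α/2} = 2.241; z_β = 0.842 (power 80%).
n = 2 × (3.083 × 16.3 / 12.6)² = 2 × 15.91 = 31.82
Round up: n = 32 per group.
Total across both groups: 2 × 32 = 64.

64 total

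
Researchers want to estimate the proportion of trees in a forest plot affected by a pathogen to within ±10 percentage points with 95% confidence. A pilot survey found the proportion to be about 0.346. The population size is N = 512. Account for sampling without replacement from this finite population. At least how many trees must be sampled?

n = 75

For a proportion with margin E = 0.1 at 95% confidence, z = 1.960.
n = p̂(1−p̂)(z/E)² = 0.346 × 0.654 × (1.960/0.1)² = 86.93 — call this n₀.
Finite-population correction with N = 512: n = n₀ / (1 + (n₀−1)/N) = 86.93 / 1.168 = 74.43
Round up: n = 75.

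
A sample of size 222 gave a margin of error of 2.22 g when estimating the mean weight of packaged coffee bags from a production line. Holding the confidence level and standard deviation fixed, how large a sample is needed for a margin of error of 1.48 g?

Margin of error scales as 1/√n, so n₂ = n₁·(E₁/E₂)².
n₂ = 222 × (2.22/1.48)² = 222 × 2.25 = 499.50
Round up: n₂ = 500.

500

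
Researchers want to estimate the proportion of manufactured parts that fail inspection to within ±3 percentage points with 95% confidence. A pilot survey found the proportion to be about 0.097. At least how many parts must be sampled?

n = 374

For a proportion with margin E = 0.03 at 95% confidence, z = 1.960.
n = p̂(1−p̂)(z/E)² = 0.097 × 0.903 × (1.960/0.03)² = 373.88
Round up: n = 374.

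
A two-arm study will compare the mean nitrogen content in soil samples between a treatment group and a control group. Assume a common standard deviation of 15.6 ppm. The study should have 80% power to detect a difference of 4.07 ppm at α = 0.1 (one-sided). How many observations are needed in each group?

133 per group

For two equal groups, n per group = 2·((z_α + z_β)·σ/δ)².
z_α = 1.282; z_β = 0.842 (power 80%).
n = 2 × (2.124 × 15.6 / 4.07)² = 2 × 66.28 = 132.56
Round up: n = 133 per group.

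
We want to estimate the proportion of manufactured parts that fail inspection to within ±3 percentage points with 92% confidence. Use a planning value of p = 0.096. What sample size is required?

For a proportion with margin E = 0.03 at 92% confidence, z = 1.751.
n = p̂(1−p̂)(z/E)² = 0.096 × 0.904 × (1.751/0.03)² = 295.64
Round up: n = 296.

296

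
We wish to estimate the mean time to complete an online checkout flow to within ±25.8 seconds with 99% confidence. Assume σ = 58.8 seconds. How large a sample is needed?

n = 35

For a mean, the margin of error is E = z·σ/√n, so n = (zσ/E)².
At 99% confidence, z = 2.576.
n = (2.576 × 58.8 / 25.8)² = 34.47
Round up: n = 35.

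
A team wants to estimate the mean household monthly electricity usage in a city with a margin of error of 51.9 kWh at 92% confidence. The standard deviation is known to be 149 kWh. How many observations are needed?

For a mean, the margin of error is E = z·σ/√n, so n = (zσ/E)².
At 92% confidence, z = 1.751.
n = (1.751 × 149 / 51.9)² = 25.27
Round up: n = 26.

26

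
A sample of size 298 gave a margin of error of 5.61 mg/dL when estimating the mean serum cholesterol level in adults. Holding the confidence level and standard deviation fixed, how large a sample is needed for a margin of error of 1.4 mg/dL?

4786

Margin of error scales as 1/√n, so n₂ = n₁·(E₁/E₂)².
n₂ = 298 × (5.61/1.4)² = 298 × 16.06 = 4785.88
Round up: n₂ = 4786.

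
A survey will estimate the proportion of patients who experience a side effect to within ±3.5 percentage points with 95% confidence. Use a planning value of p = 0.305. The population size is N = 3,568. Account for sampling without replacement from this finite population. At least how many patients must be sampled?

For a proportion with margin E = 0.035 at 95% confidence, z = 1.960.
n = p̂(1−p̂)(z/E)² = 0.305 × 0.695 × (1.960/0.035)² = 664.75 — call this n₀.
Finite-population correction with N = 3,568: n = n₀ / (1 + (n₀−1)/N) = 664.75 / 1.186 = 560.50
Round up: n = 561.

561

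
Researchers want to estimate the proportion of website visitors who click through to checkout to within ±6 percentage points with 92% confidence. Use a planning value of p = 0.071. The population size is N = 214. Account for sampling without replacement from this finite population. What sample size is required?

45

For a proportion with margin E = 0.06 at 92% confidence, z = 1.751.
n = p̂(1−p̂)(z/E)² = 0.071 × 0.929 × (1.751/0.06)² = 56.18 — call this n₀.
Finite-population correction with N = 214: n = n₀ / (1 + (n₀−1)/N) = 56.18 / 1.258 = 44.66
Round up: n = 45.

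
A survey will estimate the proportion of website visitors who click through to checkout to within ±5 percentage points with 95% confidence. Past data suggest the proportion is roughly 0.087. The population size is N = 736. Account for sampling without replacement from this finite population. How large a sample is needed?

105

For a proportion with margin E = 0.05 at 95% confidence, z = 1.960.
n = p̂(1−p̂)(z/E)² = 0.087 × 0.913 × (1.960/0.05)² = 122.06 — call this n₀.
Finite-population correction with N = 736: n = n₀ / (1 + (n₀−1)/N) = 122.06 / 1.164 = 104.86
Round up: n = 105.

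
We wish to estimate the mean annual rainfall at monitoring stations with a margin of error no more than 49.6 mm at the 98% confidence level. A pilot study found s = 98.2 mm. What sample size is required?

22

For a mean, the margin of error is E = z·σ/√n, so n = (zσ/E)².
At 98% confidence, z = 2.326.
n = (2.326 × 98.2 / 49.6)² = 21.21
Round up: n = 22.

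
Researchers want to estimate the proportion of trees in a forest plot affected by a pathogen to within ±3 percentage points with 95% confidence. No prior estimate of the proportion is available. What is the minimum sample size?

For a proportion with margin E = 0.03 at 95% confidence, z = 1.960.
With no prior estimate, use p = 0.5, which maximizes p(1−p) at 0.25.
n = 0.25 × (z/E)² = 0.25 × (1.960/0.03)² = 1067.11
Round up: n = 1068.

n = 1068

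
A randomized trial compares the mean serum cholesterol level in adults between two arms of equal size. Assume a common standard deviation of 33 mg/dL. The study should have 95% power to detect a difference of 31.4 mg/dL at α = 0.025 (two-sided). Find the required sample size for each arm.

For two equal groups, n per group = 2·((z_{α/2} + z_β)·σ/δ)².
z_{α/2} = 2.241; z_β = 1.645 (power 95%).
n = 2 × (3.886 × 33 / 31.4)² = 2 × 16.68 = 33.36
Round up: n = 34 per group.

34 per group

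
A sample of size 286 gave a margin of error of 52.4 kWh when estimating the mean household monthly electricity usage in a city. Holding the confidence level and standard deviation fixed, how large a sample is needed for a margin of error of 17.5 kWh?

2565

Margin of error scales as 1/√n, so n₂ = n₁·(E₁/E₂)².
n₂ = 286 × (52.4/17.5)² = 286 × 8.966 = 2564.28
Round up: n₂ = 2565.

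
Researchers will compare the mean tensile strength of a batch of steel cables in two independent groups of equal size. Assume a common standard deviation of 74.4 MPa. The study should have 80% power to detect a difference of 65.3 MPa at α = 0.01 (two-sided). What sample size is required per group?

31 per group

For two equal groups, n per group = 2·((z_{α/2} + z_β)·σ/δ)².
z_{α/2} = 2.576; z_β = 0.842 (power 80%).
n = 2 × (3.418 × 74.4 / 65.3)² = 2 × 15.17 = 30.34
Round up: n = 31 per group.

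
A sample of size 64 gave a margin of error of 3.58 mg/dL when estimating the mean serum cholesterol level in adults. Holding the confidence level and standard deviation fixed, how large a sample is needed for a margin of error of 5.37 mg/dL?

29

Margin of error scales as 1/√n, so n₂ = n₁·(E₁/E₂)².
n₂ = 64 × (3.58/5.37)² = 64 × 0.4444 = 28.44
Round up: n₂ = 29.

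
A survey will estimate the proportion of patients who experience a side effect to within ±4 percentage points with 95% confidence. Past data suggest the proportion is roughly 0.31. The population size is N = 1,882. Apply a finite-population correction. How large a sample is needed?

For a proportion with margin E = 0.04 at 95% confidence, z = 1.960.
n = p̂(1−p̂)(z/E)² = 0.31 × 0.69 × (1.960/0.04)² = 513.57 — call this n₀.
Finite-population correction with N = 1,882: n = n₀ / (1 + (n₀−1)/N) = 513.57 / 1.272 = 403.75
Round up: n = 404.

404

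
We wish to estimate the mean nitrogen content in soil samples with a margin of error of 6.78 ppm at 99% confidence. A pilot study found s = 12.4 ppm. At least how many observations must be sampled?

23

For a mean, the margin of error is E = z·σ/√n, so n = (zσ/E)².
At 99% confidence, z = 2.576.
n = (2.576 × 12.4 / 6.78)² = 22.20
Round up: n = 23.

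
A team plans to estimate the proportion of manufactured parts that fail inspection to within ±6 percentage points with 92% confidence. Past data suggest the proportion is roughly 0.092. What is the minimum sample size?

For a proportion with margin E = 0.06 at 92% confidence, z = 1.751.
n = p̂(1−p̂)(z/E)² = 0.092 × 0.908 × (1.751/0.06)² = 71.14
Round up: n = 72.

72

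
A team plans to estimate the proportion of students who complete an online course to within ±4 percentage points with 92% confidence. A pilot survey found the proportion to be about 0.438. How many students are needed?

For a proportion with margin E = 0.04 at 92% confidence, z = 1.751.
n = p̂(1−p̂)(z/E)² = 0.438 × 0.562 × (1.751/0.04)² = 471.70
Round up: n = 472.

472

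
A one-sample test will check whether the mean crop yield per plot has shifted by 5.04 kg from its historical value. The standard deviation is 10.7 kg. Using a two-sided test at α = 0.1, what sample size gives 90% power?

For a one-sample z-test, n = ((z_{α/2} + z_β)·σ/δ)².
z_{α/2} = 1.645 (two-sided α = 0.1); z_β = 1.282 (power 90% → β = 0.1).
n = (2.927 × 10.7 / 5.04)² = 38.61
Round up: n = 39.

39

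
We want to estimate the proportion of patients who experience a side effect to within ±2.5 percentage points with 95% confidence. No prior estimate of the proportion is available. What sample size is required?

1537

For a proportion with margin E = 0.025 at 95% confidence, z = 1.960.
With no prior estimate, use p = 0.5, which maximizes p(1−p) at 0.25.
n = 0.25 × (z/E)² = 0.25 × (1.960/0.025)² = 1536.64
Round up: n = 1537.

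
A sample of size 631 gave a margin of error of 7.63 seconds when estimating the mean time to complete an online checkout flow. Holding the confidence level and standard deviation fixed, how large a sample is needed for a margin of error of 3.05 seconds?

n = 3949

Margin of error scales as 1/√n, so n₂ = n₁·(E₁/E₂)².
n₂ = 631 × (7.63/3.05)² = 631 × 6.258 = 3948.80
Round up: n₂ = 3949.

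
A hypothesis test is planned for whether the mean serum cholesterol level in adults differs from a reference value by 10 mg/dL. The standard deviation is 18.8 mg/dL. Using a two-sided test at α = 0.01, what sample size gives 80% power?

n = 42

For a one-sample z-test, n = ((z_{α/2} + z_β)·σ/δ)².
z_{α/2} = 2.576 (two-sided α = 0.01); z_β = 0.842 (power 80% → β = 0.2).
n = (3.418 × 18.8 / 10)² = 41.29
Round up: n = 42.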